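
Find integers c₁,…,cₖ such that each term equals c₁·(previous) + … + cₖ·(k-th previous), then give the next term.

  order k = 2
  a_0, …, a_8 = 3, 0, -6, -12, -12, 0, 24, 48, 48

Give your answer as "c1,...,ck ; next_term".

  a_2 = 2·0 + -2·3 = -6
  a_3 = 2·-6 + -2·0 = -12
  a_4 = 2·-12 + -2·-6 = -12
  a_5 = 2·-12 + -2·-12 = 0
  a_6 = 2·0 + -2·-12 = 24
  a_7 = 2·24 + -2·0 = 48
  a_8 = 2·48 + -2·24 = 48
  a_9 = 2·48 + -2·48 = 0

2,-2 ; 0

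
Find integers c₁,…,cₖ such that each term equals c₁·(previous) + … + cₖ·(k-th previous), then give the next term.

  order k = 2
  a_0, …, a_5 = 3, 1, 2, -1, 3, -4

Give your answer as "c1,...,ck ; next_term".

  a_2 = -1·1 + 1·3 = 2
  a_3 = -1·2 + 1·1 = -1
  a_4 = -1·-1 + 1·2 = 3
  a_5 = -1·3 + 1·-1 = -4
  a_6 = -1·-4 + 1·3 = 7

-1,1 ; 7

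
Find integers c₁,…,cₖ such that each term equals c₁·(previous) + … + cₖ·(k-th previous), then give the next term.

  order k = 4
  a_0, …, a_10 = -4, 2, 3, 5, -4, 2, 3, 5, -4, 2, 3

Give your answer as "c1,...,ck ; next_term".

  a_4 = 0·5 + 0·3 + 0·2 + 1·-4 = -4
  a_5 = 0·-4 + 0·5 + 0·3 + 1·2 = 2
  a_6 = 0·2 + 0·-4 + 0·5 + 1·3 = 3
  a_7 = 0·3 + 0·2 + 0·-4 + 1·5 = 5
  a_8 = 0·5 + 0·3 + 0·2 + 1·-4 = -4
  a_9 = 0·-4 + 0·5 + 0·3 + 1·2 = 2
  a_10 = 0·2 + 0·-4 + 0·5 + 1·3 = 3
  a_11 = 0·3 + 0·2 + 0·-4 + 1·5 = 5

0,0,0,1 ; 5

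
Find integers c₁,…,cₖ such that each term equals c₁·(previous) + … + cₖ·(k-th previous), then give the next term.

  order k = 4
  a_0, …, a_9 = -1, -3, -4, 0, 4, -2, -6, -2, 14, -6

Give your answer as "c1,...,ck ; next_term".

  a_4 = -1·0 + 0·-4 + -2·-3 + 2·-1 = 4
  a_5 = -1·4 + 0·0 + -2·-4 + 2·-3 = -2
  a_6 = -1·-2 + 0·4 + -2·0 + 2·-4 = -6
  a_7 = -1·-6 + 0·-2 + -2·4 + 2·0 = -2
  a_8 = -1·-2 + 0·-6 + -2·-2 + 2·4 = 14
  a_9 = -1·14 + 0·-2 + -2·-6 + 2·-2 = -6
  a_10 = -1·-6 + 0·14 + -2·-2 + 2·-6 = -2

-1,0,-2,2 ; -2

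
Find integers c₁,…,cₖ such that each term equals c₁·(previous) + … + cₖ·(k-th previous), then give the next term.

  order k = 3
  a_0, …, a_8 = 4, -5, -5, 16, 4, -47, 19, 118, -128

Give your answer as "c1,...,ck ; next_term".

-1,-3,-1 ; -245

  a_3 = -1·-5 + -3·-5 + -1·4 = 16
  a_4 = -1·16 + -3·-5 + -1·-5 = 4
  a_5 = -1·4 + -3·16 + -1·-5 = -47
  a_6 = -1·-47 + -3·4 + -1·16 = 19
  a_7 = -1·19 + -3·-47 + -1·4 = 118
  a_8 = -1·118 + -3·19 + -1·-47 = -128
  a_9 = -1·-128 + -3·118 + -1·19 = -245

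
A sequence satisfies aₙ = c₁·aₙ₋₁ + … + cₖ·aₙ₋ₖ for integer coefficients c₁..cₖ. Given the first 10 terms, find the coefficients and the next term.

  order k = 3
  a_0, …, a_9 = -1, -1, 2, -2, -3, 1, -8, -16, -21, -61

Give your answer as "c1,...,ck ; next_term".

  a_3 = 1·2 + 1·-1 + 3·-1 = -2
  a_4 = 1·-2 + 1·2 + 3·-1 = -3
  a_5 = 1·-3 + 1·-2 + 3·2 = 1
  a_6 = 1·1 + 1·-3 + 3·-2 = -8
  a_7 = 1·-8 + 1·1 + 3·-3 = -16
  a_8 = 1·-16 + 1·-8 + 3·1 = -21
  a_9 = 1·-21 + 1·-16 + 3·-8 = -61
  a_10 = 1·-61 + 1·-21 + 3·-16 = -130

1,1,3 ; -130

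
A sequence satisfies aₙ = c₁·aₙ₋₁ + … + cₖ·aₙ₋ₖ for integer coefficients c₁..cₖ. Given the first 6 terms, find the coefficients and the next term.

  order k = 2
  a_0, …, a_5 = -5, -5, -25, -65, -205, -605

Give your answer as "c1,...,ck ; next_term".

2,3 ; -1825

  a_2 = 2·-5 + 3·-5 = -25
  a_3 = 2·-25 + 3·-5 = -65
  a_4 = 2·-65 + 3·-25 = -205
  a_5 = 2·-205 + 3·-65 = -605
  a_6 = 2·-605 + 3·-205 = -1825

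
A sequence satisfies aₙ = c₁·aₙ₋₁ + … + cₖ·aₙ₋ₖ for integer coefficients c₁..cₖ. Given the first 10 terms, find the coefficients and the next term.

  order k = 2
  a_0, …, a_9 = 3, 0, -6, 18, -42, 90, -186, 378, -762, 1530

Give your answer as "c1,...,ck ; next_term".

  a_2 = -3·0 + -2·3 = -6
  a_3 = -3·-6 + -2·0 = 18
  a_4 = -3·18 + -2·-6 = -42
  a_5 = -3·-42 + -2·18 = 90
  a_6 = -3·90 + -2·-42 = -186
  a_7 = -3·-186 + -2·90 = 378
  a_8 = -3·378 + -2·-186 = -762
  a_9 = -3·-762 + -2·378 = 1530
  a_10 = -3·1530 + -2·-762 = -3066

-3,-2 ; -3066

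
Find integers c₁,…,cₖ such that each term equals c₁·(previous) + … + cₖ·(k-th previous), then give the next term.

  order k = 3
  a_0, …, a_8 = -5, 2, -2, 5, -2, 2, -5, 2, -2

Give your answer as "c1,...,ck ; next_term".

0,0,-1 ; 5

  a_3 = 0·-2 + 0·2 + -1·-5 = 5
  a_4 = 0·5 + 0·-2 + -1·2 = -2
  a_5 = 0·-2 + 0·5 + -1·-2 = 2
  a_6 = 0·2 + 0·-2 + -1·5 = -5
  a_7 = 0·-5 + 0·2 + -1·-2 = 2
  a_8 = 0·2 + 0·-5 + -1·2 = -2
  a_9 = 0·-2 + 0·2 + -1·-5 = 5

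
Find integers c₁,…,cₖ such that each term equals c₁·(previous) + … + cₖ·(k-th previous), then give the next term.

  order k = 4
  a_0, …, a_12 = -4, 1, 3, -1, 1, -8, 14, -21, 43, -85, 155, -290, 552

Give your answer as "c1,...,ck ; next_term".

-2,-1,-2,-1 ; -1039

  a_4 = -2·-1 + -1·3 + -2·1 + -1·-4 = 1
  a_5 = -2·1 + -1·-1 + -2·3 + -1·1 = -8
  a_6 = -2·-8 + -1·1 + -2·-1 + -1·3 = 14
  a_7 = -2·14 + -1·-8 + -2·1 + -1·-1 = -21
  a_8 = -2·-21 + -1·14 + -2·-8 + -1·1 = 43
  a_9 = -2·43 + -1·-21 + -2·14 + -1·-8 = -85
  a_10 = -2·-85 + -1·43 + -2·-21 + -1·14 = 155
  a_11 = -2·155 + -1·-85 + -2·43 + -1·-21 = -290
  a_12 = -2·-290 + -1·155 + -2·-85 + -1·43 = 552
  a_13 = -2·552 + -1·-290 + -2·155 + -1·-85 = -1039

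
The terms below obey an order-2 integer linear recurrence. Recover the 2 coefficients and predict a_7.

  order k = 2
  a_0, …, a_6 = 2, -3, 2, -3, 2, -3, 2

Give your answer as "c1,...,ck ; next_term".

0,1 ; -3

  a_2 = 0·-3 + 1·2 = 2
  a_3 = 0·2 + 1·-3 = -3
  a_4 = 0·-3 + 1·2 = 2
  a_5 = 0·2 + 1·-3 = -3
  a_6 = 0·-3 + 1·2 = 2
  a_7 = 0·2 + 1·-3 = -3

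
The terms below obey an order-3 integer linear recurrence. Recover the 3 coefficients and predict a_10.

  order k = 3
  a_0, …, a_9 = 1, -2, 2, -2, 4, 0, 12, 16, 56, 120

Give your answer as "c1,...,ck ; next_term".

  a_3 = 2·2 + 2·-2 + -2·1 = -2
  a_4 = 2·-2 + 2·2 + -2·-2 = 4
  a_5 = 2·4 + 2·-2 + -2·2 = 0
  a_6 = 2·0 + 2·4 + -2·-2 = 12
  a_7 = 2·12 + 2·0 + -2·4 = 16
  a_8 = 2·16 + 2·12 + -2·0 = 56
  a_9 = 2·56 + 2·16 + -2·12 = 120
  a_10 = 2·120 + 2·56 + -2·16 = 320

2,2,-2 ; 320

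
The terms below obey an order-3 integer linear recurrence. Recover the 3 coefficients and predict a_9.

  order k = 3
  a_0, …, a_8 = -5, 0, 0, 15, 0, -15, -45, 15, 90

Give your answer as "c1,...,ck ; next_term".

  a_3 = 0·0 + -1·0 + -3·-5 = 15
  a_4 = 0·15 + -1·0 + -3·0 = 0
  a_5 = 0·0 + -1·15 + -3·0 = -15
  a_6 = 0·-15 + -1·0 + -3·15 = -45
  a_7 = 0·-45 + -1·-15 + -3·0 = 15
  a_8 = 0·15 + -1·-45 + -3·-15 = 90
  a_9 = 0·90 + -1·15 + -3·-45 = 120

0,-1,-3 ; 120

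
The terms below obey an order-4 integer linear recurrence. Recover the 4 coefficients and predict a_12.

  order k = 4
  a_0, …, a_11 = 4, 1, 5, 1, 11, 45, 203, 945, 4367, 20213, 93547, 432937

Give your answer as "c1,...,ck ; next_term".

4,3,0,-2 ; 2003655

  a_4 = 4·1 + 3·5 + 0·1 + -2·4 = 11
  a_5 = 4·11 + 3·1 + 0·5 + -2·1 = 45
  a_6 = 4·45 + 3·11 + 0·1 + -2·5 = 203
  a_7 = 4·203 + 3·45 + 0·11 + -2·1 = 945
  a_8 = 4·945 + 3·203 + 0·45 + -2·11 = 4367
  a_9 = 4·4367 + 3·945 + 0·203 + -2·45 = 20213
  a_10 = 4·20213 + 3·4367 + 0·945 + -2·203 = 93547
  a_11 = 4·93547 + 3·20213 + 0·4367 + -2·945 = 432937
  a_12 = 4·432937 + 3·93547 + 0·20213 + -2·4367 = 2003655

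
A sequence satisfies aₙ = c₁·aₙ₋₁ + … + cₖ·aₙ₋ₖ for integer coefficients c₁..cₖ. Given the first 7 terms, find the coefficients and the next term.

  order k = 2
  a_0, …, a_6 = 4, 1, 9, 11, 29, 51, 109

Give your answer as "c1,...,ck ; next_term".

  a_2 = 1·1 + 2·4 = 9
  a_3 = 1·9 + 2·1 = 11
  a_4 = 1·11 + 2·9 = 29
  a_5 = 1·29 + 2·11 = 51
  a_6 = 1·51 + 2·29 = 109
  a_7 = 1·109 + 2·51 = 211

1,2 ; 211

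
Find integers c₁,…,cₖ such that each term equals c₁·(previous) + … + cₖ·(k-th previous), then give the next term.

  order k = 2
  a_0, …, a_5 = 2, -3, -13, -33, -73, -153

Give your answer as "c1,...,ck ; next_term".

  a_2 = 3·-3 + -2·2 = -13
  a_3 = 3·-13 + -2·-3 = -33
  a_4 = 3·-33 + -2·-13 = -73
  a_5 = 3·-73 + -2·-33 = -153
  a_6 = 3·-153 + -2·-73 = -313

3,-2 ; -313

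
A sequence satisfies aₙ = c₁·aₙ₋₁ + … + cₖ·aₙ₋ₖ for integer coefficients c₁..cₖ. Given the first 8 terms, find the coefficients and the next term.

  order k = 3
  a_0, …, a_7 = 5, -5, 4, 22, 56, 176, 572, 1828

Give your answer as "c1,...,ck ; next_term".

  a_3 = 3·4 + 0·-5 + 2·5 = 22
  a_4 = 3·22 + 0·4 + 2·-5 = 56
  a_5 = 3·56 + 0·22 + 2·4 = 176
  a_6 = 3·176 + 0·56 + 2·22 = 572
  a_7 = 3·572 + 0·176 + 2·56 = 1828
  a_8 = 3·1828 + 0·572 + 2·176 = 5836

3,0,2 ; 5836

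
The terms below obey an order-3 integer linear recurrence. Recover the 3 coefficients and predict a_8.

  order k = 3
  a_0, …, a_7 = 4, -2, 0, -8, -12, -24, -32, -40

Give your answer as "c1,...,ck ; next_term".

2,0,-2 ; -32

  a_3 = 2·0 + 0·-2 + -2·4 = -8
  a_4 = 2·-8 + 0·0 + -2·-2 = -12
  a_5 = 2·-12 + 0·-8 + -2·0 = -24
  a_6 = 2·-24 + 0·-12 + -2·-8 = -32
  a_7 = 2·-32 + 0·-24 + -2·-12 = -40
  a_8 = 2·-40 + 0·-32 + -2·-24 = -32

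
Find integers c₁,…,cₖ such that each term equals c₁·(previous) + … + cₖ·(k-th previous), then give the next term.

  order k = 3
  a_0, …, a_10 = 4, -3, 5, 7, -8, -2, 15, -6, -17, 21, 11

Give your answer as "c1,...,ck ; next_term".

  a_3 = 0·5 + -1·-3 + 1·4 = 7
  a_4 = 0·7 + -1·5 + 1·-3 = -8
  a_5 = 0·-8 + -1·7 + 1·5 = -2
  a_6 = 0·-2 + -1·-8 + 1·7 = 15
  a_7 = 0·15 + -1·-2 + 1·-8 = -6
  a_8 = 0·-6 + -1·15 + 1·-2 = -17
  a_9 = 0·-17 + -1·-6 + 1·15 = 21
  a_10 = 0·21 + -1·-17 + 1·-6 = 11
  a_11 = 0·11 + -1·21 + 1·-17 = -38

0,-1,1 ; -38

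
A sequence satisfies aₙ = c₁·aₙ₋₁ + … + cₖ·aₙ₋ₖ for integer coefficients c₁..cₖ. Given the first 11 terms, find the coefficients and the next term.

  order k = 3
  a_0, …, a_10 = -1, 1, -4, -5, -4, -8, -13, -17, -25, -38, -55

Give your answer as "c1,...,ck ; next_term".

  a_3 = 1·-4 + 0·1 + 1·-1 = -5
  a_4 = 1·-5 + 0·-4 + 1·1 = -4
  a_5 = 1·-4 + 0·-5 + 1·-4 = -8
  a_6 = 1·-8 + 0·-4 + 1·-5 = -13
  a_7 = 1·-13 + 0·-8 + 1·-4 = -17
  a_8 = 1·-17 + 0·-13 + 1·-8 = -25
  a_9 = 1·-25 + 0·-17 + 1·-13 = -38
  a_10 = 1·-38 + 0·-25 + 1·-17 = -55
  a_11 = 1·-55 + 0·-38 + 1·-25 = -80

1,0,1 ; -80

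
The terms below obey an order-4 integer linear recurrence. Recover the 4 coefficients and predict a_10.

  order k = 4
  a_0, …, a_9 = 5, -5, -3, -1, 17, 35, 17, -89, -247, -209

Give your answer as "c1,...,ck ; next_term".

2,-3,-1,1 ; 429

  a_4 = 2·-1 + -3·-3 + -1·-5 + 1·5 = 17
  a_5 = 2·17 + -3·-1 + -1·-3 + 1·-5 = 35
  a_6 = 2·35 + -3·17 + -1·-1 + 1·-3 = 17
  a_7 = 2·17 + -3·35 + -1·17 + 1·-1 = -89
  a_8 = 2·-89 + -3·17 + -1·35 + 1·17 = -247
  a_9 = 2·-247 + -3·-89 + -1·17 + 1·35 = -209
  a_10 = 2·-209 + -3·-247 + -1·-89 + 1·17 = 429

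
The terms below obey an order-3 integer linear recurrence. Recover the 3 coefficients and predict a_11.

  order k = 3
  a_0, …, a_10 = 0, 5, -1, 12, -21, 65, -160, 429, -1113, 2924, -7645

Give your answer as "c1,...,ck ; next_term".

-2,2,1 ; 20025

  a_3 = -2·-1 + 2·5 + 1·0 = 12
  a_4 = -2·12 + 2·-1 + 1·5 = -21
  a_5 = -2·-21 + 2·12 + 1·-1 = 65
  a_6 = -2·65 + 2·-21 + 1·12 = -160
  a_7 = -2·-160 + 2·65 + 1·-21 = 429
  a_8 = -2·429 + 2·-160 + 1·65 = -1113
  a_9 = -2·-1113 + 2·429 + 1·-160 = 2924
  a_10 = -2·2924 + 2·-1113 + 1·429 = -7645
  a_11 = -2·-7645 + 2·2924 + 1·-1113 = 20025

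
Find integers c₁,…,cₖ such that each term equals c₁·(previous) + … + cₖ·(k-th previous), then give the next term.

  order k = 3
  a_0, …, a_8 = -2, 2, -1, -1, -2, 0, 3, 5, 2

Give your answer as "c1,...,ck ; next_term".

  a_3 = 1·-1 + -1·2 + -1·-2 = -1
  a_4 = 1·-1 + -1·-1 + -1·2 = -2
  a_5 = 1·-2 + -1·-1 + -1·-1 = 0
  a_6 = 1·0 + -1·-2 + -1·-1 = 3
  a_7 = 1·3 + -1·0 + -1·-2 = 5
  a_8 = 1·5 + -1·3 + -1·0 = 2
  a_9 = 1·2 + -1·5 + -1·3 = -6

1,-1,-1 ; -6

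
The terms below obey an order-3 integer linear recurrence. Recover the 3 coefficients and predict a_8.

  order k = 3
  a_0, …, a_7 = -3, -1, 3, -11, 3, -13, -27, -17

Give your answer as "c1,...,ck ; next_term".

0,2,3 ; -93

  a_3 = 0·3 + 2·-1 + 3·-3 = -11
  a_4 = 0·-11 + 2·3 + 3·-1 = 3
  a_5 = 0·3 + 2·-11 + 3·3 = -13
  a_6 = 0·-13 + 2·3 + 3·-11 = -27
  a_7 = 0·-27 + 2·-13 + 3·3 = -17
  a_8 = 0·-17 + 2·-27 + 3·-13 = -93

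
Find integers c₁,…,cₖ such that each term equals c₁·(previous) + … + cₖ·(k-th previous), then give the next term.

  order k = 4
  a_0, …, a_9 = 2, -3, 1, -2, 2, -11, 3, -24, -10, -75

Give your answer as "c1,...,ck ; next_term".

0,2,2,3 ; -59

  a_4 = 0·-2 + 2·1 + 2·-3 + 3·2 = 2
  a_5 = 0·2 + 2·-2 + 2·1 + 3·-3 = -11
  a_6 = 0·-11 + 2·2 + 2·-2 + 3·1 = 3
  a_7 = 0·3 + 2·-11 + 2·2 + 3·-2 = -24
  a_8 = 0·-24 + 2·3 + 2·-11 + 3·2 = -10
  a_9 = 0·-10 + 2·-24 + 2·3 + 3·-11 = -75
  a_10 = 0·-75 + 2·-10 + 2·-24 + 3·3 = -59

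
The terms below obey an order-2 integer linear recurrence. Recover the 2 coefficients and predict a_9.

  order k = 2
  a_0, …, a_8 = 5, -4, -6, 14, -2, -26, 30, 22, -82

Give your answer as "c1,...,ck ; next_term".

  a_2 = -1·-4 + -2·5 = -6
  a_3 = -1·-6 + -2·-4 = 14
  a_4 = -1·14 + -2·-6 = -2
  a_5 = -1·-2 + -2·14 = -26
  a_6 = -1·-26 + -2·-2 = 30
  a_7 = -1·30 + -2·-26 = 22
  a_8 = -1·22 + -2·30 = -82
  a_9 = -1·-82 + -2·22 = 38

-1,-2 ; 38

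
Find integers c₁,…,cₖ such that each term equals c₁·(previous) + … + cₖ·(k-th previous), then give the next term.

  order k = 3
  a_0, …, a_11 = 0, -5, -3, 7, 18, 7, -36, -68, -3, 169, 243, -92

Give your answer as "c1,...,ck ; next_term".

1,-2,-1 ; -747

  a_3 = 1·-3 + -2·-5 + -1·0 = 7
  a_4 = 1·7 + -2·-3 + -1·-5 = 18
  a_5 = 1·18 + -2·7 + -1·-3 = 7
  a_6 = 1·7 + -2·18 + -1·7 = -36
  a_7 = 1·-36 + -2·7 + -1·18 = -68
  a_8 = 1·-68 + -2·-36 + -1·7 = -3
  a_9 = 1·-3 + -2·-68 + -1·-36 = 169
  a_10 = 1·169 + -2·-3 + -1·-68 = 243
  a_11 = 1·243 + -2·169 + -1·-3 = -92
  a_12 = 1·-92 + -2·243 + -1·169 = -747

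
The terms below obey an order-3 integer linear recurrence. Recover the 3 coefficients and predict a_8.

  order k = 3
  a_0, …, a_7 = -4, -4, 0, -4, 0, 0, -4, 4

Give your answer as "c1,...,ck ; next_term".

-1,0,1 ; -4

  a_3 = -1·0 + 0·-4 + 1·-4 = -4
  a_4 = -1·-4 + 0·0 + 1·-4 = 0
  a_5 = -1·0 + 0·-4 + 1·0 = 0
  a_6 = -1·0 + 0·0 + 1·-4 = -4
  a_7 = -1·-4 + 0·0 + 1·0 = 4
  a_8 = -1·4 + 0·-4 + 1·0 = -4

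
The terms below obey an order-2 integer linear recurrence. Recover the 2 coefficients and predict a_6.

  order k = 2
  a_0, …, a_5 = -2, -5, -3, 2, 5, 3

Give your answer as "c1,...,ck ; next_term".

1,-1 ; -2

  a_2 = 1·-5 + -1·-2 = -3
  a_3 = 1·-3 + -1·-5 = 2
  a_4 = 1·2 + -1·-3 = 5
  a_5 = 1·5 + -1·2 = 3
  a_6 = 1·3 + -1·5 = -2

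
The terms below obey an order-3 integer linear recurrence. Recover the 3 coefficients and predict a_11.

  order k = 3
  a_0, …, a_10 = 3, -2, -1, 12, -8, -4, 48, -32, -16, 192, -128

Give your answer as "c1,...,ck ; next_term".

0,0,4 ; -64

  a_3 = 0·-1 + 0·-2 + 4·3 = 12
  a_4 = 0·12 + 0·-1 + 4·-2 = -8
  a_5 = 0·-8 + 0·12 + 4·-1 = -4
  a_6 = 0·-4 + 0·-8 + 4·12 = 48
  a_7 = 0·48 + 0·-4 + 4·-8 = -32
  a_8 = 0·-32 + 0·48 + 4·-4 = -16
  a_9 = 0·-16 + 0·-32 + 4·48 = 192
  a_10 = 0·192 + 0·-16 + 4·-32 = -128
  a_11 = 0·-128 + 0·192 + 4·-16 = -64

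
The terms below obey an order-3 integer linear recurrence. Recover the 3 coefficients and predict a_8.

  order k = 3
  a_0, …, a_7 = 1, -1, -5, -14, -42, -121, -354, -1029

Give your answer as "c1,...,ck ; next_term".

  a_3 = 2·-5 + 3·-1 + -1·1 = -14
  a_4 = 2·-14 + 3·-5 + -1·-1 = -42
  a_5 = 2·-42 + 3·-14 + -1·-5 = -121
  a_6 = 2·-121 + 3·-42 + -1·-14 = -354
  a_7 = 2·-354 + 3·-121 + -1·-42 = -1029
  a_8 = 2·-1029 + 3·-354 + -1·-121 = -2999

2,3,-1 ; -2999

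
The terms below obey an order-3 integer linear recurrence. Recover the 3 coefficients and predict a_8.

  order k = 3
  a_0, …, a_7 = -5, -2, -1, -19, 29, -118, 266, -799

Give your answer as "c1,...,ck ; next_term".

-2,3,3 ; 2042

  a_3 = -2·-1 + 3·-2 + 3·-5 = -19
  a_4 = -2·-19 + 3·-1 + 3·-2 = 29
  a_5 = -2·29 + 3·-19 + 3·-1 = -118
  a_6 = -2·-118 + 3·29 + 3·-19 = 266
  a_7 = -2·266 + 3·-118 + 3·29 = -799
  a_8 = -2·-799 + 3·266 + 3·-118 = 2042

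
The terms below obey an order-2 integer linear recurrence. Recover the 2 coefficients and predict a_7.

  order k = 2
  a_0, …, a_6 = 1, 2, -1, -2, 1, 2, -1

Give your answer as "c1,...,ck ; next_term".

0,-1 ; -2

  a_2 = 0·2 + -1·1 = -1
  a_3 = 0·-1 + -1·2 = -2
  a_4 = 0·-2 + -1·-1 = 1
  a_5 = 0·1 + -1·-2 = 2
  a_6 = 0·2 + -1·1 = -1
  a_7 = 0·-1 + -1·2 = -2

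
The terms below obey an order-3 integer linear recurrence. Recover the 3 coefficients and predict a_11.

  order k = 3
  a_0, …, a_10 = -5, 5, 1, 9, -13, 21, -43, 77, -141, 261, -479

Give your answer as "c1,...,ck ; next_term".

  a_3 = -1·1 + 1·5 + -1·-5 = 9
  a_4 = -1·9 + 1·1 + -1·5 = -13
  a_5 = -1·-13 + 1·9 + -1·1 = 21
  a_6 = -1·21 + 1·-13 + -1·9 = -43
  a_7 = -1·-43 + 1·21 + -1·-13 = 77
  a_8 = -1·77 + 1·-43 + -1·21 = -141
  a_9 = -1·-141 + 1·77 + -1·-43 = 261
  a_10 = -1·261 + 1·-141 + -1·77 = -479
  a_11 = -1·-479 + 1·261 + -1·-141 = 881

-1,1,-1 ; 881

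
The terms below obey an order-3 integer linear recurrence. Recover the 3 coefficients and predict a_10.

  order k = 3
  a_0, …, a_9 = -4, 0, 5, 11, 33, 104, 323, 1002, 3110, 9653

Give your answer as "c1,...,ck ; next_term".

3,0,1 ; 29961

  a_3 = 3·5 + 0·0 + 1·-4 = 11
  a_4 = 3·11 + 0·5 + 1·0 = 33
  a_5 = 3·33 + 0·11 + 1·5 = 104
  a_6 = 3·104 + 0·33 + 1·11 = 323
  a_7 = 3·323 + 0·104 + 1·33 = 1002
  a_8 = 3·1002 + 0·323 + 1·104 = 3110
  a_9 = 3·3110 + 0·1002 + 1·323 = 9653
  a_10 = 3·9653 + 0·3110 + 1·1002 = 29961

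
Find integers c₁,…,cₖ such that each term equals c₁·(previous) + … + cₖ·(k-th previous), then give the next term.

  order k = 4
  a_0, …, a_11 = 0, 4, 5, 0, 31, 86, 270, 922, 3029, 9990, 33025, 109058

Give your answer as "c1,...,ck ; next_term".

  a_4 = 2·0 + 3·5 + 4·4 + 1·0 = 31
  a_5 = 2·31 + 3·0 + 4·5 + 1·4 = 86
  a_6 = 2·86 + 3·31 + 4·0 + 1·5 = 270
  a_7 = 2·270 + 3·86 + 4·31 + 1·0 = 922
  a_8 = 2·922 + 3·270 + 4·86 + 1·31 = 3029
  a_9 = 2·3029 + 3·922 + 4·270 + 1·86 = 9990
  a_10 = 2·9990 + 3·3029 + 4·922 + 1·270 = 33025
  a_11 = 2·33025 + 3·9990 + 4·3029 + 1·922 = 109058
  a_12 = 2·109058 + 3·33025 + 4·9990 + 1·3029 = 360180

2,3,4,1 ; 360180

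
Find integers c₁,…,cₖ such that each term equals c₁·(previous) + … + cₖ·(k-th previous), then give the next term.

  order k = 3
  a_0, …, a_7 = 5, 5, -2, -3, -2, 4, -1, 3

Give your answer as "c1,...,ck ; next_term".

  a_3 = -1·-2 + 0·5 + -1·5 = -3
  a_4 = -1·-3 + 0·-2 + -1·5 = -2
  a_5 = -1·-2 + 0·-3 + -1·-2 = 4
  a_6 = -1·4 + 0·-2 + -1·-3 = -1
  a_7 = -1·-1 + 0·4 + -1·-2 = 3
  a_8 = -1·3 + 0·-1 + -1·4 = -7

-1,0,-1 ; -7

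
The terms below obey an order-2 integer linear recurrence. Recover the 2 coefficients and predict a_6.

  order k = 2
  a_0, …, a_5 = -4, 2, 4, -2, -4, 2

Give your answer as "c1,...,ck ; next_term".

  a_2 = 0·2 + -1·-4 = 4
  a_3 = 0·4 + -1·2 = -2
  a_4 = 0·-2 + -1·4 = -4
  a_5 = 0·-4 + -1·-2 = 2
  a_6 = 0·2 + -1·-4 = 4

0,-1 ; 4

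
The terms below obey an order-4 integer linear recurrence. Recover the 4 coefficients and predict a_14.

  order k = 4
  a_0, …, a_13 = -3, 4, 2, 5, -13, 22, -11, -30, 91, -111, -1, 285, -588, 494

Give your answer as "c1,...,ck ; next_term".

-2,-2,1,1 ; 472

  a_4 = -2·5 + -2·2 + 1·4 + 1·-3 = -13
  a_5 = -2·-13 + -2·5 + 1·2 + 1·4 = 22
  a_6 = -2·22 + -2·-13 + 1·5 + 1·2 = -11
  a_7 = -2·-11 + -2·22 + 1·-13 + 1·5 = -30
  a_8 = -2·-30 + -2·-11 + 1·22 + 1·-13 = 91
  a_9 = -2·91 + -2·-30 + 1·-11 + 1·22 = -111
  a_10 = -2·-111 + -2·91 + 1·-30 + 1·-11 = -1
  a_11 = -2·-1 + -2·-111 + 1·91 + 1·-30 = 285
  a_12 = -2·285 + -2·-1 + 1·-111 + 1·91 = -588
  a_13 = -2·-588 + -2·285 + 1·-1 + 1·-111 = 494
  a_14 = -2·494 + -2·-588 + 1·285 + 1·-1 = 472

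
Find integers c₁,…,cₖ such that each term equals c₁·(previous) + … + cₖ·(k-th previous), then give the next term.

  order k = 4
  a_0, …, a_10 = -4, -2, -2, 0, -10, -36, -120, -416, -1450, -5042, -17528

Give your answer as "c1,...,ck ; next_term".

3,1,2,1 ; -60942

  a_4 = 3·0 + 1·-2 + 2·-2 + 1·-4 = -10
  a_5 = 3·-10 + 1·0 + 2·-2 + 1·-2 = -36
  a_6 = 3·-36 + 1·-10 + 2·0 + 1·-2 = -120
  a_7 = 3·-120 + 1·-36 + 2·-10 + 1·0 = -416
  a_8 = 3·-416 + 1·-120 + 2·-36 + 1·-10 = -1450
  a_9 = 3·-1450 + 1·-416 + 2·-120 + 1·-36 = -5042
  a_10 = 3·-5042 + 1·-1450 + 2·-416 + 1·-120 = -17528
  a_11 = 3·-17528 + 1·-5042 + 2·-1450 + 1·-416 = -60942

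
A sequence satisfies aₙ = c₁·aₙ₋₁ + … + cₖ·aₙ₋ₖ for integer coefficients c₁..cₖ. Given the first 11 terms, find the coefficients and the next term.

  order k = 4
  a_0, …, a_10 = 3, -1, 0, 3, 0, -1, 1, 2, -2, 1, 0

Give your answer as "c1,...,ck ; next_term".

  a_4 = -1·3 + 0·0 + 0·-1 + 1·3 = 0
  a_5 = -1·0 + 0·3 + 0·0 + 1·-1 = -1
  a_6 = -1·-1 + 0·0 + 0·3 + 1·0 = 1
  a_7 = -1·1 + 0·-1 + 0·0 + 1·3 = 2
  a_8 = -1·2 + 0·1 + 0·-1 + 1·0 = -2
  a_9 = -1·-2 + 0·2 + 0·1 + 1·-1 = 1
  a_10 = -1·1 + 0·-2 + 0·2 + 1·1 = 0
  a_11 = -1·0 + 0·1 + 0·-2 + 1·2 = 2

-1,0,0,1 ; 2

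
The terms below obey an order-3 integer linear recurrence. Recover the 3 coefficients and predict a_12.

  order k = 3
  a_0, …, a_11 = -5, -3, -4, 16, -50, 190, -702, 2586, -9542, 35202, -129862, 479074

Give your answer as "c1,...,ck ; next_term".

-3,2,-2 ; -1767350

  a_3 = -3·-4 + 2·-3 + -2·-5 = 16
  a_4 = -3·16 + 2·-4 + -2·-3 = -50
  a_5 = -3·-50 + 2·16 + -2·-4 = 190
  a_6 = -3·190 + 2·-50 + -2·16 = -702
  a_7 = -3·-702 + 2·190 + -2·-50 = 2586
  a_8 = -3·2586 + 2·-702 + -2·190 = -9542
  a_9 = -3·-9542 + 2·2586 + -2·-702 = 35202
  a_10 = -3·35202 + 2·-9542 + -2·2586 = -129862
  a_11 = -3·-129862 + 2·35202 + -2·-9542 = 479074
  a_12 = -3·479074 + 2·-129862 + -2·35202 = -1767350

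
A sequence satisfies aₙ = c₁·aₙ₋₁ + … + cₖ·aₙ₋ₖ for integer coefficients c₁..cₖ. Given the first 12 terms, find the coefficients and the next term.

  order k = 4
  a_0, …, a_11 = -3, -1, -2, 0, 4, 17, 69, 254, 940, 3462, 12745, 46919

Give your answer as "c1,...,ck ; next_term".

3,3,-1,-3 ; 172710

  a_4 = 3·0 + 3·-2 + -1·-1 + -3·-3 = 4
  a_5 = 3·4 + 3·0 + -1·-2 + -3·-1 = 17
  a_6 = 3·17 + 3·4 + -1·0 + -3·-2 = 69
  a_7 = 3·69 + 3·17 + -1·4 + -3·0 = 254
  a_8 = 3·254 + 3·69 + -1·17 + -3·4 = 940
  a_9 = 3·940 + 3·254 + -1·69 + -3·17 = 3462
  a_10 = 3·3462 + 3·940 + -1·254 + -3·69 = 12745
  a_11 = 3·12745 + 3·3462 + -1·940 + -3·254 = 46919
  a_12 = 3·46919 + 3·12745 + -1·3462 + -3·940 = 172710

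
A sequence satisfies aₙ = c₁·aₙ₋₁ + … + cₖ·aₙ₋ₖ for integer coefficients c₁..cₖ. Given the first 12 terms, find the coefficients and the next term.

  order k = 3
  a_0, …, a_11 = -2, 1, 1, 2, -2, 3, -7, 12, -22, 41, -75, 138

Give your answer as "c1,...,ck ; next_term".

  a_3 = -1·1 + 1·1 + -1·-2 = 2
  a_4 = -1·2 + 1·1 + -1·1 = -2
  a_5 = -1·-2 + 1·2 + -1·1 = 3
  a_6 = -1·3 + 1·-2 + -1·2 = -7
  a_7 = -1·-7 + 1·3 + -1·-2 = 12
  a_8 = -1·12 + 1·-7 + -1·3 = -22
  a_9 = -1·-22 + 1·12 + -1·-7 = 41
  a_10 = -1·41 + 1·-22 + -1·12 = -75
  a_11 = -1·-75 + 1·41 + -1·-22 = 138
  a_12 = -1·138 + 1·-75 + -1·41 = -254

-1,1,-1 ; -254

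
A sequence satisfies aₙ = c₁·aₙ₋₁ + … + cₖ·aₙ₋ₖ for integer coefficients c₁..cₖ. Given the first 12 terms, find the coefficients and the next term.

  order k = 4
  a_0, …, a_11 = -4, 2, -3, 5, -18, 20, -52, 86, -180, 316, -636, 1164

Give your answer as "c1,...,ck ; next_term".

  a_4 = 0·5 + 2·-3 + -2·2 + 2·-4 = -18
  a_5 = 0·-18 + 2·5 + -2·-3 + 2·2 = 20
  a_6 = 0·20 + 2·-18 + -2·5 + 2·-3 = -52
  a_7 = 0·-52 + 2·20 + -2·-18 + 2·5 = 86
  a_8 = 0·86 + 2·-52 + -2·20 + 2·-18 = -180
  a_9 = 0·-180 + 2·86 + -2·-52 + 2·20 = 316
  a_10 = 0·316 + 2·-180 + -2·86 + 2·-52 = -636
  a_11 = 0·-636 + 2·316 + -2·-180 + 2·86 = 1164
  a_12 = 0·1164 + 2·-636 + -2·316 + 2·-180 = -2264

0,2,-2,2 ; -2264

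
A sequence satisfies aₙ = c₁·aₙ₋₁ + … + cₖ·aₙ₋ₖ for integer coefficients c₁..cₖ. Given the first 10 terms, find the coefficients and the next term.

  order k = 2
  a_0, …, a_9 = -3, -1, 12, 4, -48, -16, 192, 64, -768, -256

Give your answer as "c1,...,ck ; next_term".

0,-4 ; 3072

  a_2 = 0·-1 + -4·-3 = 12
  a_3 = 0·12 + -4·-1 = 4
  a_4 = 0·4 + -4·12 = -48
  a_5 = 0·-48 + -4·4 = -16
  a_6 = 0·-16 + -4·-48 = 192
  a_7 = 0·192 + -4·-16 = 64
  a_8 = 0·64 + -4·192 = -768
  a_9 = 0·-768 + -4·64 = -256
  a_10 = 0·-256 + -4·-768 = 3072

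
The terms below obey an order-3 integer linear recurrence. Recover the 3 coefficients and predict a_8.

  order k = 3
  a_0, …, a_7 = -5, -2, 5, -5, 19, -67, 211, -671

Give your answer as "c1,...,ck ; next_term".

-3,0,-2 ; 2147

  a_3 = -3·5 + 0·-2 + -2·-5 = -5
  a_4 = -3·-5 + 0·5 + -2·-2 = 19
  a_5 = -3·19 + 0·-5 + -2·5 = -67
  a_6 = -3·-67 + 0·19 + -2·-5 = 211
  a_7 = -3·211 + 0·-67 + -2·19 = -671
  a_8 = -3·-671 + 0·211 + -2·-67 = 2147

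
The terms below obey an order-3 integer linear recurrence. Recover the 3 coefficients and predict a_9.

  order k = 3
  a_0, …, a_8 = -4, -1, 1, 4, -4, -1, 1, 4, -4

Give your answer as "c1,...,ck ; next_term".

  a_3 = -1·1 + -1·-1 + -1·-4 = 4
  a_4 = -1·4 + -1·1 + -1·-1 = -4
  a_5 = -1·-4 + -1·4 + -1·1 = -1
  a_6 = -1·-1 + -1·-4 + -1·4 = 1
  a_7 = -1·1 + -1·-1 + -1·-4 = 4
  a_8 = -1·4 + -1·1 + -1·-1 = -4
  a_9 = -1·-4 + -1·4 + -1·1 = -1

-1,-1,-1 ; -1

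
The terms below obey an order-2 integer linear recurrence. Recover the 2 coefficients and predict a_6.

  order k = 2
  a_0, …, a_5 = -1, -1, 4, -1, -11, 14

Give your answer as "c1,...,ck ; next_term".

-1,-3 ; 19

  a_2 = -1·-1 + -3·-1 = 4
  a_3 = -1·4 + -3·-1 = -1
  a_4 = -1·-1 + -3·4 = -11
  a_5 = -1·-11 + -3·-1 = 14
  a_6 = -1·14 + -3·-11 = 19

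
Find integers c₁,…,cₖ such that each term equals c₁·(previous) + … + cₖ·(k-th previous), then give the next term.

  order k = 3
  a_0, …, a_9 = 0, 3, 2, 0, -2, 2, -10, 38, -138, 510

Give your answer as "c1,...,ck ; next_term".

-3,2,-2 ; -1882

  a_3 = -3·2 + 2·3 + -2·0 = 0
  a_4 = -3·0 + 2·2 + -2·3 = -2
  a_5 = -3·-2 + 2·0 + -2·2 = 2
  a_6 = -3·2 + 2·-2 + -2·0 = -10
  a_7 = -3·-10 + 2·2 + -2·-2 = 38
  a_8 = -3·38 + 2·-10 + -2·2 = -138
  a_9 = -3·-138 + 2·38 + -2·-10 = 510
  a_10 = -3·510 + 2·-138 + -2·38 = -1882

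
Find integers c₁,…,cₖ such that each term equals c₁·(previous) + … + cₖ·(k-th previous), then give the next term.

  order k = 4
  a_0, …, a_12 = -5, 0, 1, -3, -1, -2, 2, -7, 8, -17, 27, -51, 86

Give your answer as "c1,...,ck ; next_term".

  a_4 = -1·-3 + 1·1 + 0·0 + 1·-5 = -1
  a_5 = -1·-1 + 1·-3 + 0·1 + 1·0 = -2
  a_6 = -1·-2 + 1·-1 + 0·-3 + 1·1 = 2
  a_7 = -1·2 + 1·-2 + 0·-1 + 1·-3 = -7
  a_8 = -1·-7 + 1·2 + 0·-2 + 1·-1 = 8
  a_9 = -1·8 + 1·-7 + 0·2 + 1·-2 = -17
  a_10 = -1·-17 + 1·8 + 0·-7 + 1·2 = 27
  a_11 = -1·27 + 1·-17 + 0·8 + 1·-7 = -51
  a_12 = -1·-51 + 1·27 + 0·-17 + 1·8 = 86
  a_13 = -1·86 + 1·-51 + 0·27 + 1·-17 = -154

-1,1,0,1 ; -154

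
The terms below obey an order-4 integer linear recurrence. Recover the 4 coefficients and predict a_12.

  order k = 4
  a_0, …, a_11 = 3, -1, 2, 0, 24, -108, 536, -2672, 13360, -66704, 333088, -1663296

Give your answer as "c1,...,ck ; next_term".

-4,4,-4,4 ; 8305792

  a_4 = -4·0 + 4·2 + -4·-1 + 4·3 = 24
  a_5 = -4·24 + 4·0 + -4·2 + 4·-1 = -108
  a_6 = -4·-108 + 4·24 + -4·0 + 4·2 = 536
  a_7 = -4·536 + 4·-108 + -4·24 + 4·0 = -2672
  a_8 = -4·-2672 + 4·536 + -4·-108 + 4·24 = 13360
  a_9 = -4·13360 + 4·-2672 + -4·536 + 4·-108 = -66704
  a_10 = -4·-66704 + 4·13360 + -4·-2672 + 4·536 = 333088
  a_11 = -4·333088 + 4·-66704 + -4·13360 + 4·-2672 = -1663296
  a_12 = -4·-1663296 + 4·333088 + -4·-66704 + 4·13360 = 8305792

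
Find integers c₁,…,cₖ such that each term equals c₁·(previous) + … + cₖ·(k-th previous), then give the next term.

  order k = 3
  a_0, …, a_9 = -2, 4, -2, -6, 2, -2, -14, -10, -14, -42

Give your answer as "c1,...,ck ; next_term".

1,0,2 ; -62

  a_3 = 1·-2 + 0·4 + 2·-2 = -6
  a_4 = 1·-6 + 0·-2 + 2·4 = 2
  a_5 = 1·2 + 0·-6 + 2·-2 = -2
  a_6 = 1·-2 + 0·2 + 2·-6 = -14
  a_7 = 1·-14 + 0·-2 + 2·2 = -10
  a_8 = 1·-10 + 0·-14 + 2·-2 = -14
  a_9 = 1·-14 + 0·-10 + 2·-14 = -42
  a_10 = 1·-42 + 0·-14 + 2·-10 = -62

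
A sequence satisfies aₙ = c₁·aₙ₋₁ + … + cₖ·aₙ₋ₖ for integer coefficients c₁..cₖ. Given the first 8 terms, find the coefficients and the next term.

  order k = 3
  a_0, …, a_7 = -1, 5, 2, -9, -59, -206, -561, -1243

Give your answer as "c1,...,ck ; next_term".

  a_3 = 4·2 + -4·5 + -3·-1 = -9
  a_4 = 4·-9 + -4·2 + -3·5 = -59
  a_5 = 4·-59 + -4·-9 + -3·2 = -206
  a_6 = 4·-206 + -4·-59 + -3·-9 = -561
  a_7 = 4·-561 + -4·-206 + -3·-59 = -1243
  a_8 = 4·-1243 + -4·-561 + -3·-206 = -2110

4,-4,-3 ; -2110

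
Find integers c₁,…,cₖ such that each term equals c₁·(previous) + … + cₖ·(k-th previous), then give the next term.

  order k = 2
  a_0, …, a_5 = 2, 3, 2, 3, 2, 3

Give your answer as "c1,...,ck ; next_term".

0,1 ; 2

  a_2 = 0·3 + 1·2 = 2
  a_3 = 0·2 + 1·3 = 3
  a_4 = 0·3 + 1·2 = 2
  a_5 = 0·2 + 1·3 = 3
  a_6 = 0·3 + 1·2 = 2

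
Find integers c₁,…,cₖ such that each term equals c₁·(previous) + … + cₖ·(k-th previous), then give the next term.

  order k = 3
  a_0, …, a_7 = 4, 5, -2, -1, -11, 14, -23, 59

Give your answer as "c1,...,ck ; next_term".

-1,1,-2 ; -110

  a_3 = -1·-2 + 1·5 + -2·4 = -1
  a_4 = -1·-1 + 1·-2 + -2·5 = -11
  a_5 = -1·-11 + 1·-1 + -2·-2 = 14
  a_6 = -1·14 + 1·-11 + -2·-1 = -23
  a_7 = -1·-23 + 1·14 + -2·-11 = 59
  a_8 = -1·59 + 1·-23 + -2·14 = -110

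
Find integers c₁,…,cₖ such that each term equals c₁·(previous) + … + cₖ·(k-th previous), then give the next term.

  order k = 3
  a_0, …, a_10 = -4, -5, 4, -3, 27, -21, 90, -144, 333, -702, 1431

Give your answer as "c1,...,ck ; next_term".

0,3,-3 ; -3105

  a_3 = 0·4 + 3·-5 + -3·-4 = -3
  a_4 = 0·-3 + 3·4 + -3·-5 = 27
  a_5 = 0·27 + 3·-3 + -3·4 = -21
  a_6 = 0·-21 + 3·27 + -3·-3 = 90
  a_7 = 0·90 + 3·-21 + -3·27 = -144
  a_8 = 0·-144 + 3·90 + -3·-21 = 333
  a_9 = 0·333 + 3·-144 + -3·90 = -702
  a_10 = 0·-702 + 3·333 + -3·-144 = 1431
  a_11 = 0·1431 + 3·-702 + -3·333 = -3105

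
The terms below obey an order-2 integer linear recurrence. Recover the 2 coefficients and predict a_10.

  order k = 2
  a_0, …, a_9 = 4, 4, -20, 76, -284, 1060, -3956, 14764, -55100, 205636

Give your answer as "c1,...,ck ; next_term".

  a_2 = -4·4 + -1·4 = -20
  a_3 = -4·-20 + -1·4 = 76
  a_4 = -4·76 + -1·-20 = -284
  a_5 = -4·-284 + -1·76 = 1060
  a_6 = -4·1060 + -1·-284 = -3956
  a_7 = -4·-3956 + -1·1060 = 14764
  a_8 = -4·14764 + -1·-3956 = -55100
  a_9 = -4·-55100 + -1·14764 = 205636
  a_10 = -4·205636 + -1·-55100 = -767444

-4,-1 ; -767444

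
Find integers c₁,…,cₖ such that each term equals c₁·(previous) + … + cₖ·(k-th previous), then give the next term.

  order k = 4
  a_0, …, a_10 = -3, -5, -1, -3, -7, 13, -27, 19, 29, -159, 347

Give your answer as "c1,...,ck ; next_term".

-3,-3,2,3 ; -449

  a_4 = -3·-3 + -3·-1 + 2·-5 + 3·-3 = -7
  a_5 = -3·-7 + -3·-3 + 2·-1 + 3·-5 = 13
  a_6 = -3·13 + -3·-7 + 2·-3 + 3·-1 = -27
  a_7 = -3·-27 + -3·13 + 2·-7 + 3·-3 = 19
  a_8 = -3·19 + -3·-27 + 2·13 + 3·-7 = 29
  a_9 = -3·29 + -3·19 + 2·-27 + 3·13 = -159
  a_10 = -3·-159 + -3·29 + 2·19 + 3·-27 = 347
  a_11 = -3·347 + -3·-159 + 2·29 + 3·19 = -449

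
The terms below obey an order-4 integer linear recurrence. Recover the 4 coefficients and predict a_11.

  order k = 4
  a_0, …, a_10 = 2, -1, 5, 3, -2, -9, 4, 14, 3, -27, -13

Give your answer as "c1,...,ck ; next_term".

0,-1,-1,1 ; 38

  a_4 = 0·3 + -1·5 + -1·-1 + 1·2 = -2
  a_5 = 0·-2 + -1·3 + -1·5 + 1·-1 = -9
  a_6 = 0·-9 + -1·-2 + -1·3 + 1·5 = 4
  a_7 = 0·4 + -1·-9 + -1·-2 + 1·3 = 14
  a_8 = 0·14 + -1·4 + -1·-9 + 1·-2 = 3
  a_9 = 0·3 + -1·14 + -1·4 + 1·-9 = -27
  a_10 = 0·-27 + -1·3 + -1·14 + 1·4 = -13
  a_11 = 0·-13 + -1·-27 + -1·3 + 1·14 = 38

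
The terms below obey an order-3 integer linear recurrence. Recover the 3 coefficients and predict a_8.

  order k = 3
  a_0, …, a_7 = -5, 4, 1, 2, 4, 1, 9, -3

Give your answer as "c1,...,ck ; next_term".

  a_3 = -1·1 + 2·4 + 1·-5 = 2
  a_4 = -1·2 + 2·1 + 1·4 = 4
  a_5 = -1·4 + 2·2 + 1·1 = 1
  a_6 = -1·1 + 2·4 + 1·2 = 9
  a_7 = -1·9 + 2·1 + 1·4 = -3
  a_8 = -1·-3 + 2·9 + 1·1 = 22

-1,2,1 ; 22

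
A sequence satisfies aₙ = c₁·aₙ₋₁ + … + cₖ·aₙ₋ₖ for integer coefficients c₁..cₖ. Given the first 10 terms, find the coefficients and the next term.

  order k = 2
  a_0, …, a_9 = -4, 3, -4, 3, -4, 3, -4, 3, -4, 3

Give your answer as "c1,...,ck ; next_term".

  a_2 = 0·3 + 1·-4 = -4
  a_3 = 0·-4 + 1·3 = 3
  a_4 = 0·3 + 1·-4 = -4
  a_5 = 0·-4 + 1·3 = 3
  a_6 = 0·3 + 1·-4 = -4
  a_7 = 0·-4 + 1·3 = 3
  a_8 = 0·3 + 1·-4 = -4
  a_9 = 0·-4 + 1·3 = 3
  a_10 = 0·3 + 1·-4 = -4

0,1 ; -4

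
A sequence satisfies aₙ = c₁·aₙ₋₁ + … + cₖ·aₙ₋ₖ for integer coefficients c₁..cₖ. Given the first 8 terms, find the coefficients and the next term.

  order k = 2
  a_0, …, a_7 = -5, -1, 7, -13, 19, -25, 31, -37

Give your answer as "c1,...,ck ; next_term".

  a_2 = -2·-1 + -1·-5 = 7
  a_3 = -2·7 + -1·-1 = -13
  a_4 = -2·-13 + -1·7 = 19
  a_5 = -2·19 + -1·-13 = -25
  a_6 = -2·-25 + -1·19 = 31
  a_7 = -2·31 + -1·-25 = -37
  a_8 = -2·-37 + -1·31 = 43

-2,-1 ; 43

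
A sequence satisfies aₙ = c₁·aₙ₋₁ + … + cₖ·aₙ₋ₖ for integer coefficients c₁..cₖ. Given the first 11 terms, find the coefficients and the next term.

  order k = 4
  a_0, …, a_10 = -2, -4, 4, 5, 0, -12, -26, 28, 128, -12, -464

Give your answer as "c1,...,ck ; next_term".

  a_4 = 0·5 + -4·4 + -2·-4 + -4·-2 = 0
  a_5 = 0·0 + -4·5 + -2·4 + -4·-4 = -12
  a_6 = 0·-12 + -4·0 + -2·5 + -4·4 = -26
  a_7 = 0·-26 + -4·-12 + -2·0 + -4·5 = 28
  a_8 = 0·28 + -4·-26 + -2·-12 + -4·0 = 128
  a_9 = 0·128 + -4·28 + -2·-26 + -4·-12 = -12
  a_10 = 0·-12 + -4·128 + -2·28 + -4·-26 = -464
  a_11 = 0·-464 + -4·-12 + -2·128 + -4·28 = -320

0,-4,-2,-4 ; -320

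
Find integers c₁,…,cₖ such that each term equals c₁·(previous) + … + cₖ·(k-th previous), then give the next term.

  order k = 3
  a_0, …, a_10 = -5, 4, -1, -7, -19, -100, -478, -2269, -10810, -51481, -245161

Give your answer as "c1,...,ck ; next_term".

4,3,3 ; -1167517

  a_3 = 4·-1 + 3·4 + 3·-5 = -7
  a_4 = 4·-7 + 3·-1 + 3·4 = -19
  a_5 = 4·-19 + 3·-7 + 3·-1 = -100
  a_6 = 4·-100 + 3·-19 + 3·-7 = -478
  a_7 = 4·-478 + 3·-100 + 3·-19 = -2269
  a_8 = 4·-2269 + 3·-478 + 3·-100 = -10810
  a_9 = 4·-10810 + 3·-2269 + 3·-478 = -51481
  a_10 = 4·-51481 + 3·-10810 + 3·-2269 = -245161
  a_11 = 4·-245161 + 3·-51481 + 3·-10810 = -1167517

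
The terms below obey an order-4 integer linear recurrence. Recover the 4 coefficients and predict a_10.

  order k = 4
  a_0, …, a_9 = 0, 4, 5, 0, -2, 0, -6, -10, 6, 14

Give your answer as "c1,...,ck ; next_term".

1,-2,2,-2 ; -6

  a_4 = 1·0 + -2·5 + 2·4 + -2·0 = -2
  a_5 = 1·-2 + -2·0 + 2·5 + -2·4 = 0
  a_6 = 1·0 + -2·-2 + 2·0 + -2·5 = -6
  a_7 = 1·-6 + -2·0 + 2·-2 + -2·0 = -10
  a_8 = 1·-10 + -2·-6 + 2·0 + -2·-2 = 6
  a_9 = 1·6 + -2·-10 + 2·-6 + -2·0 = 14
  a_10 = 1·14 + -2·6 + 2·-10 + -2·-6 = -6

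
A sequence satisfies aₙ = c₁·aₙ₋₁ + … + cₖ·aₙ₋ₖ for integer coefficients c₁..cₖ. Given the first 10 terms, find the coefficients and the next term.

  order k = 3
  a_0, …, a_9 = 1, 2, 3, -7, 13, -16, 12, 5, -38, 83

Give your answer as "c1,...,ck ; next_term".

-2,-1,1 ; -123

  a_3 = -2·3 + -1·2 + 1·1 = -7
  a_4 = -2·-7 + -1·3 + 1·2 = 13
  a_5 = -2·13 + -1·-7 + 1·3 = -16
  a_6 = -2·-16 + -1·13 + 1·-7 = 12
  a_7 = -2·12 + -1·-16 + 1·13 = 5
  a_8 = -2·5 + -1·12 + 1·-16 = -38
  a_9 = -2·-38 + -1·5 + 1·12 = 83
  a_10 = -2·83 + -1·-38 + 1·5 = -123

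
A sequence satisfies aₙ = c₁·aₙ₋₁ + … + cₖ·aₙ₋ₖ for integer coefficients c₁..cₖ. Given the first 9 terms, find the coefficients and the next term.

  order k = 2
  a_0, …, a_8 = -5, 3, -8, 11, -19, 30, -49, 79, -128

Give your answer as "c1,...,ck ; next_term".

  a_2 = -1·3 + 1·-5 = -8
  a_3 = -1·-8 + 1·3 = 11
  a_4 = -1·11 + 1·-8 = -19
  a_5 = -1·-19 + 1·11 = 30
  a_6 = -1·30 + 1·-19 = -49
  a_7 = -1·-49 + 1·30 = 79
  a_8 = -1·79 + 1·-49 = -128
  a_9 = -1·-128 + 1·79 = 207

-1,1 ; 207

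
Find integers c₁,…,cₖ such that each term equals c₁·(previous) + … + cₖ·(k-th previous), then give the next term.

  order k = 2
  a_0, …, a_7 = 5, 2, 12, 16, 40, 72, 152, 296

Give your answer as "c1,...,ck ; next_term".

  a_2 = 1·2 + 2·5 = 12
  a_3 = 1·12 + 2·2 = 16
  a_4 = 1·16 + 2·12 = 40
  a_5 = 1·40 + 2·16 = 72
  a_6 = 1·72 + 2·40 = 152
  a_7 = 1·152 + 2·72 = 296
  a_8 = 1·296 + 2·152 = 600

1,2 ; 600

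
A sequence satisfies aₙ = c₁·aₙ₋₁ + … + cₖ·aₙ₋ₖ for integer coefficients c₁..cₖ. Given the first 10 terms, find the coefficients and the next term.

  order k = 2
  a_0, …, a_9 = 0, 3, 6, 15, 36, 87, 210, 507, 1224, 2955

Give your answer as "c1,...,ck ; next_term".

  a_2 = 2·3 + 1·0 = 6
  a_3 = 2·6 + 1·3 = 15
  a_4 = 2·15 + 1·6 = 36
  a_5 = 2·36 + 1·15 = 87
  a_6 = 2·87 + 1·36 = 210
  a_7 = 2·210 + 1·87 = 507
  a_8 = 2·507 + 1·210 = 1224
  a_9 = 2·1224 + 1·507 = 2955
  a_10 = 2·2955 + 1·1224 = 7134

2,1 ; 7134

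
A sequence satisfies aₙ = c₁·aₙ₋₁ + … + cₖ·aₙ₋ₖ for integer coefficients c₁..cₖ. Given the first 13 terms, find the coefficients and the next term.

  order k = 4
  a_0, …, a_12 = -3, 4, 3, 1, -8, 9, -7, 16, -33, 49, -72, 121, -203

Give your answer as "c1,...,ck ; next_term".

-1,0,-1,1 ; 324

  a_4 = -1·1 + 0·3 + -1·4 + 1·-3 = -8
  a_5 = -1·-8 + 0·1 + -1·3 + 1·4 = 9
  a_6 = -1·9 + 0·-8 + -1·1 + 1·3 = -7
  a_7 = -1·-7 + 0·9 + -1·-8 + 1·1 = 16
  a_8 = -1·16 + 0·-7 + -1·9 + 1·-8 = -33
  a_9 = -1·-33 + 0·16 + -1·-7 + 1·9 = 49
  a_10 = -1·49 + 0·-33 + -1·16 + 1·-7 = -72
  a_11 = -1·-72 + 0·49 + -1·-33 + 1·16 = 121
  a_12 = -1·121 + 0·-72 + -1·49 + 1·-33 = -203
  a_13 = -1·-203 + 0·121 + -1·-72 + 1·49 = 324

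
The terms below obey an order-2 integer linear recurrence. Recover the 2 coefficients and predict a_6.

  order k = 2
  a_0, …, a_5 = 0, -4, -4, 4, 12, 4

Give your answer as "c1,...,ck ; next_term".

  a_2 = 1·-4 + -2·0 = -4
  a_3 = 1·-4 + -2·-4 = 4
  a_4 = 1·4 + -2·-4 = 12
  a_5 = 1·12 + -2·4 = 4
  a_6 = 1·4 + -2·12 = -20

1,-2 ; -20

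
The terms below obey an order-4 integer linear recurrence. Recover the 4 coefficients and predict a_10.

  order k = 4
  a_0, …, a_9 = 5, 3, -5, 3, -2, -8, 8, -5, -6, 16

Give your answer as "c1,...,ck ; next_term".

  a_4 = 0·3 + 0·-5 + 1·3 + -1·5 = -2
  a_5 = 0·-2 + 0·3 + 1·-5 + -1·3 = -8
  a_6 = 0·-8 + 0·-2 + 1·3 + -1·-5 = 8
  a_7 = 0·8 + 0·-8 + 1·-2 + -1·3 = -5
  a_8 = 0·-5 + 0·8 + 1·-8 + -1·-2 = -6
  a_9 = 0·-6 + 0·-5 + 1·8 + -1·-8 = 16
  a_10 = 0·16 + 0·-6 + 1·-5 + -1·8 = -13

0,0,1,-1 ; -13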